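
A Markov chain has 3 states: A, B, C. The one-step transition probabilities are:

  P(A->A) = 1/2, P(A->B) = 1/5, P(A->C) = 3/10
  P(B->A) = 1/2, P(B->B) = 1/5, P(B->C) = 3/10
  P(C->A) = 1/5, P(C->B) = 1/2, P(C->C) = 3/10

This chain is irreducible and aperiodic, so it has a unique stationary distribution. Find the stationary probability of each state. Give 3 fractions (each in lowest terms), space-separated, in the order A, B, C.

Answer: 41/100 29/100 3/10

Derivation:
The stationary distribution satisfies pi = pi * P, i.e.:
  pi_A = 1/2*pi_A + 1/2*pi_B + 1/5*pi_C
  pi_B = 1/5*pi_A + 1/5*pi_B + 1/2*pi_C
  pi_C = 3/10*pi_A + 3/10*pi_B + 3/10*pi_C
with normalization: pi_A + pi_B + pi_C = 1.

Using the first 2 balance equations plus normalization, the linear system A*pi = b is:
  [-1/2, 1/2, 1/5] . pi = 0
  [1/5, -4/5, 1/2] . pi = 0
  [1, 1, 1] . pi = 1

Solving yields:
  pi_A = 41/100
  pi_B = 29/100
  pi_C = 3/10

Verification (pi * P):
  41/100*1/2 + 29/100*1/2 + 3/10*1/5 = 41/100 = pi_A  (ok)
  41/100*1/5 + 29/100*1/5 + 3/10*1/2 = 29/100 = pi_B  (ok)
  41/100*3/10 + 29/100*3/10 + 3/10*3/10 = 3/10 = pi_C  (ok)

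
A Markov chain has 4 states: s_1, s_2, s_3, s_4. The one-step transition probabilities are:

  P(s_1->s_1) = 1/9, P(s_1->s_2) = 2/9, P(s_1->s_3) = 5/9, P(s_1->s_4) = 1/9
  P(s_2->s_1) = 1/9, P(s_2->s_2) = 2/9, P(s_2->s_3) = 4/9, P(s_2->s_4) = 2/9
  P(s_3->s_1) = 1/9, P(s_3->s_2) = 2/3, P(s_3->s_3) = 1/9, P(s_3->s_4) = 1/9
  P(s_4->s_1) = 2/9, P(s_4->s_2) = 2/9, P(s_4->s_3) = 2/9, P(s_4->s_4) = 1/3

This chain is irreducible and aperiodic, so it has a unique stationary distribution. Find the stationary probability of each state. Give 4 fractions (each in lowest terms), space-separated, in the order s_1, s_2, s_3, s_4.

Answer: 114/859 310/859 268/859 167/859

Derivation:
The stationary distribution satisfies pi = pi * P, i.e.:
  pi_s_1 = 1/9*pi_s_1 + 1/9*pi_s_2 + 1/9*pi_s_3 + 2/9*pi_s_4
  pi_s_2 = 2/9*pi_s_1 + 2/9*pi_s_2 + 2/3*pi_s_3 + 2/9*pi_s_4
  pi_s_3 = 5/9*pi_s_1 + 4/9*pi_s_2 + 1/9*pi_s_3 + 2/9*pi_s_4
  pi_s_4 = 1/9*pi_s_1 + 2/9*pi_s_2 + 1/9*pi_s_3 + 1/3*pi_s_4
with normalization: pi_s_1 + pi_s_2 + pi_s_3 + pi_s_4 = 1.

Using the first 3 balance equations plus normalization, the linear system A*pi = b is:
  [-8/9, 1/9, 1/9, 2/9] . pi = 0
  [2/9, -7/9, 2/3, 2/9] . pi = 0
  [5/9, 4/9, -8/9, 2/9] . pi = 0
  [1, 1, 1, 1] . pi = 1

Solving yields:
  pi_s_1 = 114/859
  pi_s_2 = 310/859
  pi_s_3 = 268/859
  pi_s_4 = 167/859

Verification (pi * P):
  114/859*1/9 + 310/859*1/9 + 268/859*1/9 + 167/859*2/9 = 114/859 = pi_s_1  (ok)
  114/859*2/9 + 310/859*2/9 + 268/859*2/3 + 167/859*2/9 = 310/859 = pi_s_2  (ok)
  114/859*5/9 + 310/859*4/9 + 268/859*1/9 + 167/859*2/9 = 268/859 = pi_s_3  (ok)
  114/859*1/9 + 310/859*2/9 + 268/859*1/9 + 167/859*1/3 = 167/859 = pi_s_4  (ok)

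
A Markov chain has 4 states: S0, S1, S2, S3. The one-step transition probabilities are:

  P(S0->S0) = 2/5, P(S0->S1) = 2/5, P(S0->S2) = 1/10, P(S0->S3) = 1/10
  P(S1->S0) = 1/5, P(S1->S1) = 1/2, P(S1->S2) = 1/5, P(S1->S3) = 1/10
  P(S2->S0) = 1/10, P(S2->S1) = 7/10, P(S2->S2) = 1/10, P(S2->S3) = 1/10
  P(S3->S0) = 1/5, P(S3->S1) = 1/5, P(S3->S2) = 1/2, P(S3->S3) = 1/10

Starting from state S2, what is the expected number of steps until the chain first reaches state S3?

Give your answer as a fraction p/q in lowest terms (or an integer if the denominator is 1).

Let h_i = expected steps to first reach S3 from state i.
Boundary: h_S3 = 0.
First-step equations for the other states:
  h_S0 = 1 + 2/5*h_S0 + 2/5*h_S1 + 1/10*h_S2 + 1/10*h_S3
  h_S1 = 1 + 1/5*h_S0 + 1/2*h_S1 + 1/5*h_S2 + 1/10*h_S3
  h_S2 = 1 + 1/10*h_S0 + 7/10*h_S1 + 1/10*h_S2 + 1/10*h_S3

Substituting h_S3 = 0 and rearranging gives the linear system (I - Q) h = 1:
  [3/5, -2/5, -1/10] . (h_S0, h_S1, h_S2) = 1
  [-1/5, 1/2, -1/5] . (h_S0, h_S1, h_S2) = 1
  [-1/10, -7/10, 9/10] . (h_S0, h_S1, h_S2) = 1

Solving yields:
  h_S0 = 10
  h_S1 = 10
  h_S2 = 10

Starting state is S2, so the expected hitting time is h_S2 = 10.

Answer: 10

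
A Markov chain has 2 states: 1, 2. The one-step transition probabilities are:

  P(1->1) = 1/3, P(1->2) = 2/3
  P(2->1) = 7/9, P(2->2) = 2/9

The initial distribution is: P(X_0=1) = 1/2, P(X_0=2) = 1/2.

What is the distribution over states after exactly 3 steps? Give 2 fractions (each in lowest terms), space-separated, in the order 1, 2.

Propagating the distribution step by step (d_{t+1} = d_t * P):
d_0 = (1=1/2, 2=1/2)
  d_1[1] = 1/2*1/3 + 1/2*7/9 = 5/9
  d_1[2] = 1/2*2/3 + 1/2*2/9 = 4/9
d_1 = (1=5/9, 2=4/9)
  d_2[1] = 5/9*1/3 + 4/9*7/9 = 43/81
  d_2[2] = 5/9*2/3 + 4/9*2/9 = 38/81
d_2 = (1=43/81, 2=38/81)
  d_3[1] = 43/81*1/3 + 38/81*7/9 = 395/729
  d_3[2] = 43/81*2/3 + 38/81*2/9 = 334/729
d_3 = (1=395/729, 2=334/729)

Answer: 395/729 334/729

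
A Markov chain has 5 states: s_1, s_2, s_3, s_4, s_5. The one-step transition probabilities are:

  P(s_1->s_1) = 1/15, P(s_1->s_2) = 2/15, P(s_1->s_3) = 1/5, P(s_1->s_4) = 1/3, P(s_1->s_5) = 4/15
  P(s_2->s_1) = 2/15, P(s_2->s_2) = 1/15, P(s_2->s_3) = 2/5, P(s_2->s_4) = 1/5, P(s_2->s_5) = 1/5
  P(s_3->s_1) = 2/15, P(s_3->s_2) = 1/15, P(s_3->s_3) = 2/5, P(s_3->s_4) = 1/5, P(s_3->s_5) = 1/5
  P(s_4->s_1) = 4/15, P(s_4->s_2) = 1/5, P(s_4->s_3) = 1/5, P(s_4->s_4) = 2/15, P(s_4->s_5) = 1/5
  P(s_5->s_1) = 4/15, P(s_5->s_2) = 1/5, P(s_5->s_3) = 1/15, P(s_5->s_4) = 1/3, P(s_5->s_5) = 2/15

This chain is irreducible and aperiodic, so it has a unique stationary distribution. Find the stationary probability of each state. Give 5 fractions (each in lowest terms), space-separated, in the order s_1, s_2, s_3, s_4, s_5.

Answer: 179/999 2044/14985 3761/14985 469/1998 397/1998

Derivation:
The stationary distribution satisfies pi = pi * P, i.e.:
  pi_s_1 = 1/15*pi_s_1 + 2/15*pi_s_2 + 2/15*pi_s_3 + 4/15*pi_s_4 + 4/15*pi_s_5
  pi_s_2 = 2/15*pi_s_1 + 1/15*pi_s_2 + 1/15*pi_s_3 + 1/5*pi_s_4 + 1/5*pi_s_5
  pi_s_3 = 1/5*pi_s_1 + 2/5*pi_s_2 + 2/5*pi_s_3 + 1/5*pi_s_4 + 1/15*pi_s_5
  pi_s_4 = 1/3*pi_s_1 + 1/5*pi_s_2 + 1/5*pi_s_3 + 2/15*pi_s_4 + 1/3*pi_s_5
  pi_s_5 = 4/15*pi_s_1 + 1/5*pi_s_2 + 1/5*pi_s_3 + 1/5*pi_s_4 + 2/15*pi_s_5
with normalization: pi_s_1 + pi_s_2 + pi_s_3 + pi_s_4 + pi_s_5 = 1.

Using the first 4 balance equations plus normalization, the linear system A*pi = b is:
  [-14/15, 2/15, 2/15, 4/15, 4/15] . pi = 0
  [2/15, -14/15, 1/15, 1/5, 1/5] . pi = 0
  [1/5, 2/5, -3/5, 1/5, 1/15] . pi = 0
  [1/3, 1/5, 1/5, -13/15, 1/3] . pi = 0
  [1, 1, 1, 1, 1] . pi = 1

Solving yields:
  pi_s_1 = 179/999
  pi_s_2 = 2044/14985
  pi_s_3 = 3761/14985
  pi_s_4 = 469/1998
  pi_s_5 = 397/1998

Verification (pi * P):
  179/999*1/15 + 2044/14985*2/15 + 3761/14985*2/15 + 469/1998*4/15 + 397/1998*4/15 = 179/999 = pi_s_1  (ok)
  179/999*2/15 + 2044/14985*1/15 + 3761/14985*1/15 + 469/1998*1/5 + 397/1998*1/5 = 2044/14985 = pi_s_2  (ok)
  179/999*1/5 + 2044/14985*2/5 + 3761/14985*2/5 + 469/1998*1/5 + 397/1998*1/15 = 3761/14985 = pi_s_3  (ok)
  179/999*1/3 + 2044/14985*1/5 + 3761/14985*1/5 + 469/1998*2/15 + 397/1998*1/3 = 469/1998 = pi_s_4  (ok)
  179/999*4/15 + 2044/14985*1/5 + 3761/14985*1/5 + 469/1998*1/5 + 397/1998*2/15 = 397/1998 = pi_s_5  (ok)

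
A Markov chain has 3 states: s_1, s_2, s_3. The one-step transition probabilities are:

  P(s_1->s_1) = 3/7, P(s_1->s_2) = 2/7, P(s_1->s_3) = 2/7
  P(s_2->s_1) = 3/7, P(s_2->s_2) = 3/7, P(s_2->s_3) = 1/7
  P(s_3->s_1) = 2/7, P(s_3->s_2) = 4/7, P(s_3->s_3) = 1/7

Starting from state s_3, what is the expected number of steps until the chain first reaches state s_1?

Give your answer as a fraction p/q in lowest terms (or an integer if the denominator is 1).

Answer: 14/5

Derivation:
Let h_i = expected steps to first reach s_1 from state i.
Boundary: h_s_1 = 0.
First-step equations for the other states:
  h_s_2 = 1 + 3/7*h_s_1 + 3/7*h_s_2 + 1/7*h_s_3
  h_s_3 = 1 + 2/7*h_s_1 + 4/7*h_s_2 + 1/7*h_s_3

Substituting h_s_1 = 0 and rearranging gives the linear system (I - Q) h = 1:
  [4/7, -1/7] . (h_s_2, h_s_3) = 1
  [-4/7, 6/7] . (h_s_2, h_s_3) = 1

Solving yields:
  h_s_2 = 49/20
  h_s_3 = 14/5

Starting state is s_3, so the expected hitting time is h_s_3 = 14/5.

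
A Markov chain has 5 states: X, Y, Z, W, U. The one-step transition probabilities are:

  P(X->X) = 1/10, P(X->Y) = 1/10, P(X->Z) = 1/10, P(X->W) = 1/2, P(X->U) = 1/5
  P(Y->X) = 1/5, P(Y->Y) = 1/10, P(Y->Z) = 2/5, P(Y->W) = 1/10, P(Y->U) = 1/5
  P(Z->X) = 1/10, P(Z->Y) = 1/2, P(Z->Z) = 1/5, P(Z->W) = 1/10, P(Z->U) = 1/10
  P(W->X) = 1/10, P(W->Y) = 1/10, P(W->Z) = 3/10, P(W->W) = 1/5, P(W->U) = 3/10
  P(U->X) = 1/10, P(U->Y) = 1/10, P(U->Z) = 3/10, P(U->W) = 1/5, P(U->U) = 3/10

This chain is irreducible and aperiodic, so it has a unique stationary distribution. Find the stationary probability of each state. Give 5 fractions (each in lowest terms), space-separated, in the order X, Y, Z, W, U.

Answer: 43/356 37/178 24/89 671/3560 759/3560

Derivation:
The stationary distribution satisfies pi = pi * P, i.e.:
  pi_X = 1/10*pi_X + 1/5*pi_Y + 1/10*pi_Z + 1/10*pi_W + 1/10*pi_U
  pi_Y = 1/10*pi_X + 1/10*pi_Y + 1/2*pi_Z + 1/10*pi_W + 1/10*pi_U
  pi_Z = 1/10*pi_X + 2/5*pi_Y + 1/5*pi_Z + 3/10*pi_W + 3/10*pi_U
  pi_W = 1/2*pi_X + 1/10*pi_Y + 1/10*pi_Z + 1/5*pi_W + 1/5*pi_U
  pi_U = 1/5*pi_X + 1/5*pi_Y + 1/10*pi_Z + 3/10*pi_W + 3/10*pi_U
with normalization: pi_X + pi_Y + pi_Z + pi_W + pi_U = 1.

Using the first 4 balance equations plus normalization, the linear system A*pi = b is:
  [-9/10, 1/5, 1/10, 1/10, 1/10] . pi = 0
  [1/10, -9/10, 1/2, 1/10, 1/10] . pi = 0
  [1/10, 2/5, -4/5, 3/10, 3/10] . pi = 0
  [1/2, 1/10, 1/10, -4/5, 1/5] . pi = 0
  [1, 1, 1, 1, 1] . pi = 1

Solving yields:
  pi_X = 43/356
  pi_Y = 37/178
  pi_Z = 24/89
  pi_W = 671/3560
  pi_U = 759/3560

Verification (pi * P):
  43/356*1/10 + 37/178*1/5 + 24/89*1/10 + 671/3560*1/10 + 759/3560*1/10 = 43/356 = pi_X  (ok)
  43/356*1/10 + 37/178*1/10 + 24/89*1/2 + 671/3560*1/10 + 759/3560*1/10 = 37/178 = pi_Y  (ok)
  43/356*1/10 + 37/178*2/5 + 24/89*1/5 + 671/3560*3/10 + 759/3560*3/10 = 24/89 = pi_Z  (ok)
  43/356*1/2 + 37/178*1/10 + 24/89*1/10 + 671/3560*1/5 + 759/3560*1/5 = 671/3560 = pi_W  (ok)
  43/356*1/5 + 37/178*1/5 + 24/89*1/10 + 671/3560*3/10 + 759/3560*3/10 = 759/3560 = pi_U  (ok)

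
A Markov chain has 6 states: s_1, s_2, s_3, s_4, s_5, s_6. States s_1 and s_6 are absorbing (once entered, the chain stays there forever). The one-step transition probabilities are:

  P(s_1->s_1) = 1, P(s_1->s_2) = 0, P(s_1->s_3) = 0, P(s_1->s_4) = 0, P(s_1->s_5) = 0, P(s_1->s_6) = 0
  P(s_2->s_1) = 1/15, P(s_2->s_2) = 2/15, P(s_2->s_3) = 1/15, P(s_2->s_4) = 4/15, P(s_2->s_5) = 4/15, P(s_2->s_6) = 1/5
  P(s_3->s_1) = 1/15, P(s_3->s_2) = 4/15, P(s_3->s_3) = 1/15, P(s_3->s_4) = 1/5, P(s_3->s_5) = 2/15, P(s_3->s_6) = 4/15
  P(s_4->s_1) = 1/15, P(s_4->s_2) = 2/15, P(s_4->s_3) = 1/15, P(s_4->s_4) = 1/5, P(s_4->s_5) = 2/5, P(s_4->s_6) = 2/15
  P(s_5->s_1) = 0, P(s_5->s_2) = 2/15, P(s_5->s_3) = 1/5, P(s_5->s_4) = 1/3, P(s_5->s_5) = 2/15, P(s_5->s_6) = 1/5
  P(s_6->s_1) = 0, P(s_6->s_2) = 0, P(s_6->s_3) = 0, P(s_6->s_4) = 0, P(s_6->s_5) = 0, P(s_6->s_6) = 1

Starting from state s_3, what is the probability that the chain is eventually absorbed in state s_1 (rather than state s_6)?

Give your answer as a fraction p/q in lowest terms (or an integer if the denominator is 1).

Answer: 2953/14771

Derivation:
Let a_i = P(absorbed in s_1 | start in state i).
Boundary conditions: a_s_1 = 1, a_s_6 = 0.
For each transient state i, a_i = sum_j P(i->j) * a_j:
  a_s_2 = 1/15*a_s_1 + 2/15*a_s_2 + 1/15*a_s_3 + 4/15*a_s_4 + 4/15*a_s_5 + 1/5*a_s_6
  a_s_3 = 1/15*a_s_1 + 4/15*a_s_2 + 1/15*a_s_3 + 1/5*a_s_4 + 2/15*a_s_5 + 4/15*a_s_6
  a_s_4 = 1/15*a_s_1 + 2/15*a_s_2 + 1/15*a_s_3 + 1/5*a_s_4 + 2/5*a_s_5 + 2/15*a_s_6
  a_s_5 = 0*a_s_1 + 2/15*a_s_2 + 1/5*a_s_3 + 1/3*a_s_4 + 2/15*a_s_5 + 1/5*a_s_6

Substituting a_s_1 = 1 and a_s_6 = 0, rearrange to (I - Q) a = r where r[i] = P(i -> s_1):
  [13/15, -1/15, -4/15, -4/15] . (a_s_2, a_s_3, a_s_4, a_s_5) = 1/15
  [-4/15, 14/15, -1/5, -2/15] . (a_s_2, a_s_3, a_s_4, a_s_5) = 1/15
  [-2/15, -1/15, 4/5, -2/5] . (a_s_2, a_s_3, a_s_4, a_s_5) = 1/15
  [-2/15, -1/5, -1/3, 13/15] . (a_s_2, a_s_3, a_s_4, a_s_5) = 0

Solving yields:
  a_s_2 = 3072/14771
  a_s_3 = 2953/14771
  a_s_4 = 3177/14771
  a_s_5 = 2376/14771

Starting state is s_3, so the absorption probability is a_s_3 = 2953/14771.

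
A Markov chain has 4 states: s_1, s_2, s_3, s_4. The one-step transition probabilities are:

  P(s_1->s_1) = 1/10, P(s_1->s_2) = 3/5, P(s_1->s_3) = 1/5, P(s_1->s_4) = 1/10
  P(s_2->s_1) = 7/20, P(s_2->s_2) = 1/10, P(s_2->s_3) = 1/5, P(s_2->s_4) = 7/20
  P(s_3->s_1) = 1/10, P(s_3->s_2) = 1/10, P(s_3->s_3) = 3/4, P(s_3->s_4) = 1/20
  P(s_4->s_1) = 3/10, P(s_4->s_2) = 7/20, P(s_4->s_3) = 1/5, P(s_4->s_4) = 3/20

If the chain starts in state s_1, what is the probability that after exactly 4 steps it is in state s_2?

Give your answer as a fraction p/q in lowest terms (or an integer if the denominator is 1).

Answer: 463/2000

Derivation:
Computing P^4 by repeated multiplication:
P^1 =
  s_1: [1/10, 3/5, 1/5, 1/10]
  s_2: [7/20, 1/10, 1/5, 7/20]
  s_3: [1/10, 1/10, 3/4, 1/20]
  s_4: [3/10, 7/20, 1/5, 3/20]
P^2 =
  s_1: [27/100, 7/40, 31/100, 49/200]
  s_2: [39/200, 29/80, 31/100, 53/400]
  s_3: [27/200, 13/80, 49/80, 9/100]
  s_4: [87/400, 23/80, 31/100, 37/200]
P^3 =
  s_1: [771/4000, 237/800, 741/2000, 281/2000]
  s_2: [1737/8000, 369/1600, 741/2000, 727/4000]
  s_3: [1269/8000, 19/100, 859/1600, 229/2000]
  s_4: [1671/8000, 51/200, 741/2000, 53/320]
P^4 =
  s_1: [16173/80000, 463/2000, 16151/40000, 2601/16000]
  s_2: [31041/160000, 127/500, 16151/40000, 4743/32000]
  s_3: [213/1250, 3327/16000, 15849/32000, 20221/160000]
  s_4: [63/320, 7867/32000, 16151/40000, 24561/160000]

(P^4)[s_1 -> s_2] = 463/2000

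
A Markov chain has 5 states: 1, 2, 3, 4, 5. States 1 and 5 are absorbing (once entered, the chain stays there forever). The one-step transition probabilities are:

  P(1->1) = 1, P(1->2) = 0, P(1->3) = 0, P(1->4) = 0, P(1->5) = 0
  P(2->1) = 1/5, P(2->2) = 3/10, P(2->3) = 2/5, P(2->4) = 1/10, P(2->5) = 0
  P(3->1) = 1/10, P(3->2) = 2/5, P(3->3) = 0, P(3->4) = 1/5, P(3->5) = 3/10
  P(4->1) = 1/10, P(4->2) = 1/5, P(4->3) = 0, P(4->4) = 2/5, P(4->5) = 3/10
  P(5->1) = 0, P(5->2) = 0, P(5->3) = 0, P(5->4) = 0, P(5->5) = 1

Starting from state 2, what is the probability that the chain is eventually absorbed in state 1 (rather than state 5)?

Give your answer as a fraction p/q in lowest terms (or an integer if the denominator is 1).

Answer: 9/16

Derivation:
Let a_i = P(absorbed in 1 | start in state i).
Boundary conditions: a_1 = 1, a_5 = 0.
For each transient state i, a_i = sum_j P(i->j) * a_j:
  a_2 = 1/5*a_1 + 3/10*a_2 + 2/5*a_3 + 1/10*a_4 + 0*a_5
  a_3 = 1/10*a_1 + 2/5*a_2 + 0*a_3 + 1/5*a_4 + 3/10*a_5
  a_4 = 1/10*a_1 + 1/5*a_2 + 0*a_3 + 2/5*a_4 + 3/10*a_5

Substituting a_1 = 1 and a_5 = 0, rearrange to (I - Q) a = r where r[i] = P(i -> 1):
  [7/10, -2/5, -1/10] . (a_2, a_3, a_4) = 1/5
  [-2/5, 1, -1/5] . (a_2, a_3, a_4) = 1/10
  [-1/5, 0, 3/5] . (a_2, a_3, a_4) = 1/10

Solving yields:
  a_2 = 9/16
  a_3 = 19/48
  a_4 = 17/48

Starting state is 2, so the absorption probability is a_2 = 9/16.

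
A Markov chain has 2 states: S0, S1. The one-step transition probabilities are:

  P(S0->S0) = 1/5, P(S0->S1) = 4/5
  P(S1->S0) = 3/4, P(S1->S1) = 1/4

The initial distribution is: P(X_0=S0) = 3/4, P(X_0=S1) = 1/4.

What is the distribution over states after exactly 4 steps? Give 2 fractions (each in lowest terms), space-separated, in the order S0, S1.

Propagating the distribution step by step (d_{t+1} = d_t * P):
d_0 = (S0=3/4, S1=1/4)
  d_1[S0] = 3/4*1/5 + 1/4*3/4 = 27/80
  d_1[S1] = 3/4*4/5 + 1/4*1/4 = 53/80
d_1 = (S0=27/80, S1=53/80)
  d_2[S0] = 27/80*1/5 + 53/80*3/4 = 903/1600
  d_2[S1] = 27/80*4/5 + 53/80*1/4 = 697/1600
d_2 = (S0=903/1600, S1=697/1600)
  d_3[S0] = 903/1600*1/5 + 697/1600*3/4 = 14067/32000
  d_3[S1] = 903/1600*4/5 + 697/1600*1/4 = 17933/32000
d_3 = (S0=14067/32000, S1=17933/32000)
  d_4[S0] = 14067/32000*1/5 + 17933/32000*3/4 = 325263/640000
  d_4[S1] = 14067/32000*4/5 + 17933/32000*1/4 = 314737/640000
d_4 = (S0=325263/640000, S1=314737/640000)

Answer: 325263/640000 314737/640000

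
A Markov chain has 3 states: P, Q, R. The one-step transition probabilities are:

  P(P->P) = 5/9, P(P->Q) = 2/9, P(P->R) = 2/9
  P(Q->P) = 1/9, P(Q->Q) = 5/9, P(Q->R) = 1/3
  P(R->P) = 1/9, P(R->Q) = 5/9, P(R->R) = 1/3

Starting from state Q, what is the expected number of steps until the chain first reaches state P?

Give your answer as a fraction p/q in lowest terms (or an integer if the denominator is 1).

Let h_i = expected steps to first reach P from state i.
Boundary: h_P = 0.
First-step equations for the other states:
  h_Q = 1 + 1/9*h_P + 5/9*h_Q + 1/3*h_R
  h_R = 1 + 1/9*h_P + 5/9*h_Q + 1/3*h_R

Substituting h_P = 0 and rearranging gives the linear system (I - Q) h = 1:
  [4/9, -1/3] . (h_Q, h_R) = 1
  [-5/9, 2/3] . (h_Q, h_R) = 1

Solving yields:
  h_Q = 9
  h_R = 9

Starting state is Q, so the expected hitting time is h_Q = 9.

Answer: 9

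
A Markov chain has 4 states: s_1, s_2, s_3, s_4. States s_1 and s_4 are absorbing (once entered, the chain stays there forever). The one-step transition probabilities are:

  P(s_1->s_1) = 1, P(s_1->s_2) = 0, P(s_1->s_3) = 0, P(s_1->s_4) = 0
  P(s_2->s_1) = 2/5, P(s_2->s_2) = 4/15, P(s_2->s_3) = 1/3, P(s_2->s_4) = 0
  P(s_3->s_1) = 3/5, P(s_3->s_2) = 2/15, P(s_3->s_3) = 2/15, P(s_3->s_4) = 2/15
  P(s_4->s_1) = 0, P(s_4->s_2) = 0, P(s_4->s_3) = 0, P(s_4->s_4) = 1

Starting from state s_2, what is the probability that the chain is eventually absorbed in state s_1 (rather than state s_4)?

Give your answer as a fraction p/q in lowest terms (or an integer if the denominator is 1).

Answer: 123/133

Derivation:
Let a_i = P(absorbed in s_1 | start in state i).
Boundary conditions: a_s_1 = 1, a_s_4 = 0.
For each transient state i, a_i = sum_j P(i->j) * a_j:
  a_s_2 = 2/5*a_s_1 + 4/15*a_s_2 + 1/3*a_s_3 + 0*a_s_4
  a_s_3 = 3/5*a_s_1 + 2/15*a_s_2 + 2/15*a_s_3 + 2/15*a_s_4

Substituting a_s_1 = 1 and a_s_4 = 0, rearrange to (I - Q) a = r where r[i] = P(i -> s_1):
  [11/15, -1/3] . (a_s_2, a_s_3) = 2/5
  [-2/15, 13/15] . (a_s_2, a_s_3) = 3/5

Solving yields:
  a_s_2 = 123/133
  a_s_3 = 111/133

Starting state is s_2, so the absorption probability is a_s_2 = 123/133.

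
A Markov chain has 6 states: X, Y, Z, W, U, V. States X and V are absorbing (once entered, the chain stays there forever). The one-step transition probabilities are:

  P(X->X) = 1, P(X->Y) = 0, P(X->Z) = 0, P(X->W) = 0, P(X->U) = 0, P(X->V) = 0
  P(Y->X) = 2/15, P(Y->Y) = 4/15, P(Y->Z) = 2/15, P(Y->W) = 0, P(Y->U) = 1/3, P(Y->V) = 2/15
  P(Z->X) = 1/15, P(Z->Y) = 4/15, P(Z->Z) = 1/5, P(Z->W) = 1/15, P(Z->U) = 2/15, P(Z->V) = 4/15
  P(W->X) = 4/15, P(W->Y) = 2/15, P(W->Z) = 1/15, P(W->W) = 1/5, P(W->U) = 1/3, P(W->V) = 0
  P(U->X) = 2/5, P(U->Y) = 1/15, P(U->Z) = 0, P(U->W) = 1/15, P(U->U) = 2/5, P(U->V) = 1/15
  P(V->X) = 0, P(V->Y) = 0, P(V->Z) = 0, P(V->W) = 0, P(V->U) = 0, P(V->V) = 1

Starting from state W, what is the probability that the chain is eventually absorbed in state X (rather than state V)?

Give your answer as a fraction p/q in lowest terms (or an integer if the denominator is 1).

Let a_i = P(absorbed in X | start in state i).
Boundary conditions: a_X = 1, a_V = 0.
For each transient state i, a_i = sum_j P(i->j) * a_j:
  a_Y = 2/15*a_X + 4/15*a_Y + 2/15*a_Z + 0*a_W + 1/3*a_U + 2/15*a_V
  a_Z = 1/15*a_X + 4/15*a_Y + 1/5*a_Z + 1/15*a_W + 2/15*a_U + 4/15*a_V
  a_W = 4/15*a_X + 2/15*a_Y + 1/15*a_Z + 1/5*a_W + 1/3*a_U + 0*a_V
  a_U = 2/5*a_X + 1/15*a_Y + 0*a_Z + 1/15*a_W + 2/5*a_U + 1/15*a_V

Substituting a_X = 1 and a_V = 0, rearrange to (I - Q) a = r where r[i] = P(i -> X):
  [11/15, -2/15, 0, -1/3] . (a_Y, a_Z, a_W, a_U) = 2/15
  [-4/15, 4/5, -1/15, -2/15] . (a_Y, a_Z, a_W, a_U) = 1/15
  [-2/15, -1/15, 4/5, -1/3] . (a_Y, a_Z, a_W, a_U) = 4/15
  [-1/15, 0, -1/15, 3/5] . (a_Y, a_Z, a_W, a_U) = 2/5

Solving yields:
  a_Y = 7627/11694
  a_Z = 5947/11694
  a_W = 4858/5847
  a_U = 3241/3898

Starting state is W, so the absorption probability is a_W = 4858/5847.

Answer: 4858/5847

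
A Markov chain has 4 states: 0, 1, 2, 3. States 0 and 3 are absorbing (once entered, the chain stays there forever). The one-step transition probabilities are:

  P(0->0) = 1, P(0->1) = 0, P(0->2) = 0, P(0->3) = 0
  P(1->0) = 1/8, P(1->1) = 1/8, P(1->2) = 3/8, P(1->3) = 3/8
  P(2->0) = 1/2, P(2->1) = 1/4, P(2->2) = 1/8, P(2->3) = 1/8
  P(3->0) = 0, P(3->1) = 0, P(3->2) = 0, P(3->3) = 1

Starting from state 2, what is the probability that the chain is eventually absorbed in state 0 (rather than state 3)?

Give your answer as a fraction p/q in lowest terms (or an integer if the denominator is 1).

Let a_i = P(absorbed in 0 | start in state i).
Boundary conditions: a_0 = 1, a_3 = 0.
For each transient state i, a_i = sum_j P(i->j) * a_j:
  a_1 = 1/8*a_0 + 1/8*a_1 + 3/8*a_2 + 3/8*a_3
  a_2 = 1/2*a_0 + 1/4*a_1 + 1/8*a_2 + 1/8*a_3

Substituting a_0 = 1 and a_3 = 0, rearrange to (I - Q) a = r where r[i] = P(i -> 0):
  [7/8, -3/8] . (a_1, a_2) = 1/8
  [-1/4, 7/8] . (a_1, a_2) = 1/2

Solving yields:
  a_1 = 19/43
  a_2 = 30/43

Starting state is 2, so the absorption probability is a_2 = 30/43.

Answer: 30/43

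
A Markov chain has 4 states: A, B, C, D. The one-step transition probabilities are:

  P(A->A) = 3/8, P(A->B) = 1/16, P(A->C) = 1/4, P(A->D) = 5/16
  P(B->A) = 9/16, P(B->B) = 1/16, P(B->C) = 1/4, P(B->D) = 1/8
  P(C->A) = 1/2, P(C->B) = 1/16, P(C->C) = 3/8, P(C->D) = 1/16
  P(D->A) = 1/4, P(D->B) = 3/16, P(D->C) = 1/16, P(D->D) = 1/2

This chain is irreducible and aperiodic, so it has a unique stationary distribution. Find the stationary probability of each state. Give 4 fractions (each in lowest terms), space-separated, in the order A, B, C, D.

The stationary distribution satisfies pi = pi * P, i.e.:
  pi_A = 3/8*pi_A + 9/16*pi_B + 1/2*pi_C + 1/4*pi_D
  pi_B = 1/16*pi_A + 1/16*pi_B + 1/16*pi_C + 3/16*pi_D
  pi_C = 1/4*pi_A + 1/4*pi_B + 3/8*pi_C + 1/16*pi_D
  pi_D = 5/16*pi_A + 1/8*pi_B + 1/16*pi_C + 1/2*pi_D
with normalization: pi_A + pi_B + pi_C + pi_D = 1.

Using the first 3 balance equations plus normalization, the linear system A*pi = b is:
  [-5/8, 9/16, 1/2, 1/4] . pi = 0
  [1/16, -15/16, 1/16, 3/16] . pi = 0
  [1/4, 1/4, -5/8, 1/16] . pi = 0
  [1, 1, 1, 1] . pi = 1

Solving yields:
  pi_A = 1079/2804
  pi_B = 139/1402
  pi_C = 625/2804
  pi_D = 411/1402

Verification (pi * P):
  1079/2804*3/8 + 139/1402*9/16 + 625/2804*1/2 + 411/1402*1/4 = 1079/2804 = pi_A  (ok)
  1079/2804*1/16 + 139/1402*1/16 + 625/2804*1/16 + 411/1402*3/16 = 139/1402 = pi_B  (ok)
  1079/2804*1/4 + 139/1402*1/4 + 625/2804*3/8 + 411/1402*1/16 = 625/2804 = pi_C  (ok)
  1079/2804*5/16 + 139/1402*1/8 + 625/2804*1/16 + 411/1402*1/2 = 411/1402 = pi_D  (ok)

Answer: 1079/2804 139/1402 625/2804 411/1402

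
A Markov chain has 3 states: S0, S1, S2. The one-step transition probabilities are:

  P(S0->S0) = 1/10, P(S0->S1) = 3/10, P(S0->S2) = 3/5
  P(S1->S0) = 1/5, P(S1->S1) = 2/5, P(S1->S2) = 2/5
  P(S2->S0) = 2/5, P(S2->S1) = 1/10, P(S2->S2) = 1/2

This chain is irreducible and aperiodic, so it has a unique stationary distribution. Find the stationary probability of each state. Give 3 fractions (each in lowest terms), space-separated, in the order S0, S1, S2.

The stationary distribution satisfies pi = pi * P, i.e.:
  pi_S0 = 1/10*pi_S0 + 1/5*pi_S1 + 2/5*pi_S2
  pi_S1 = 3/10*pi_S0 + 2/5*pi_S1 + 1/10*pi_S2
  pi_S2 = 3/5*pi_S0 + 2/5*pi_S1 + 1/2*pi_S2
with normalization: pi_S0 + pi_S1 + pi_S2 = 1.

Using the first 2 balance equations plus normalization, the linear system A*pi = b is:
  [-9/10, 1/5, 2/5] . pi = 0
  [3/10, -3/5, 1/10] . pi = 0
  [1, 1, 1] . pi = 1

Solving yields:
  pi_S0 = 26/95
  pi_S1 = 21/95
  pi_S2 = 48/95

Verification (pi * P):
  26/95*1/10 + 21/95*1/5 + 48/95*2/5 = 26/95 = pi_S0  (ok)
  26/95*3/10 + 21/95*2/5 + 48/95*1/10 = 21/95 = pi_S1  (ok)
  26/95*3/5 + 21/95*2/5 + 48/95*1/2 = 48/95 = pi_S2  (ok)

Answer: 26/95 21/95 48/95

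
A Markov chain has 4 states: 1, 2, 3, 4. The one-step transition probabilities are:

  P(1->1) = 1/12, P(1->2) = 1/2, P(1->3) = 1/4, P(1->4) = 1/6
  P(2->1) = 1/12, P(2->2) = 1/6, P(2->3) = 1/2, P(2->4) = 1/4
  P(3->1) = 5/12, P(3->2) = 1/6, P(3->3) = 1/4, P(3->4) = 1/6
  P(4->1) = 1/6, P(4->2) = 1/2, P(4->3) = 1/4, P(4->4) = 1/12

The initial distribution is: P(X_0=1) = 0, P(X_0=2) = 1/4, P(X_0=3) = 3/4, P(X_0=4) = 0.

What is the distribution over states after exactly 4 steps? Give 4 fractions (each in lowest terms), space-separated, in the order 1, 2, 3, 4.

Answer: 17429/82944 1513/5184 557/1728 1619/9216

Derivation:
Propagating the distribution step by step (d_{t+1} = d_t * P):
d_0 = (1=0, 2=1/4, 3=3/4, 4=0)
  d_1[1] = 0*1/12 + 1/4*1/12 + 3/4*5/12 + 0*1/6 = 1/3
  d_1[2] = 0*1/2 + 1/4*1/6 + 3/4*1/6 + 0*1/2 = 1/6
  d_1[3] = 0*1/4 + 1/4*1/2 + 3/4*1/4 + 0*1/4 = 5/16
  d_1[4] = 0*1/6 + 1/4*1/4 + 3/4*1/6 + 0*1/12 = 3/16
d_1 = (1=1/3, 2=1/6, 3=5/16, 4=3/16)
  d_2[1] = 1/3*1/12 + 1/6*1/12 + 5/16*5/12 + 3/16*1/6 = 13/64
  d_2[2] = 1/3*1/2 + 1/6*1/6 + 5/16*1/6 + 3/16*1/2 = 49/144
  d_2[3] = 1/3*1/4 + 1/6*1/2 + 5/16*1/4 + 3/16*1/4 = 7/24
  d_2[4] = 1/3*1/6 + 1/6*1/4 + 5/16*1/6 + 3/16*1/12 = 95/576
d_2 = (1=13/64, 2=49/144, 3=7/24, 4=95/576)
  d_3[1] = 13/64*1/12 + 49/144*1/12 + 7/24*5/12 + 95/576*1/6 = 1343/6912
  d_3[2] = 13/64*1/2 + 49/144*1/6 + 7/24*1/6 + 95/576*1/2 = 125/432
  d_3[3] = 13/64*1/4 + 49/144*1/2 + 7/24*1/4 + 95/576*1/4 = 193/576
  d_3[4] = 13/64*1/6 + 49/144*1/4 + 7/24*1/6 + 95/576*1/12 = 1253/6912
d_3 = (1=1343/6912, 2=125/432, 3=193/576, 4=1253/6912)
  d_4[1] = 1343/6912*1/12 + 125/432*1/12 + 193/576*5/12 + 1253/6912*1/6 = 17429/82944
  d_4[2] = 1343/6912*1/2 + 125/432*1/6 + 193/576*1/6 + 1253/6912*1/2 = 1513/5184
  d_4[3] = 1343/6912*1/4 + 125/432*1/2 + 193/576*1/4 + 1253/6912*1/4 = 557/1728
  d_4[4] = 1343/6912*1/6 + 125/432*1/4 + 193/576*1/6 + 1253/6912*1/12 = 1619/9216
d_4 = (1=17429/82944, 2=1513/5184, 3=557/1728, 4=1619/9216)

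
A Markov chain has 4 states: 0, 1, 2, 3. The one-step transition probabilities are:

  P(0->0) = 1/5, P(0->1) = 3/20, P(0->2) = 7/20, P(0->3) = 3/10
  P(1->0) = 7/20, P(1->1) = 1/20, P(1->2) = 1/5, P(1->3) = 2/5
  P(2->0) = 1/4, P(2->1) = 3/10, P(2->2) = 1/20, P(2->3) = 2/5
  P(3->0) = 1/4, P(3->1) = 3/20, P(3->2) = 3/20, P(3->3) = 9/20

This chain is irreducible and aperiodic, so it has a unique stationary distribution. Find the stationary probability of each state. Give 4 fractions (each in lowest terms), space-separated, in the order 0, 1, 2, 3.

The stationary distribution satisfies pi = pi * P, i.e.:
  pi_0 = 1/5*pi_0 + 7/20*pi_1 + 1/4*pi_2 + 1/4*pi_3
  pi_1 = 3/20*pi_0 + 1/20*pi_1 + 3/10*pi_2 + 3/20*pi_3
  pi_2 = 7/20*pi_0 + 1/5*pi_1 + 1/20*pi_2 + 3/20*pi_3
  pi_3 = 3/10*pi_0 + 2/5*pi_1 + 2/5*pi_2 + 9/20*pi_3
with normalization: pi_0 + pi_1 + pi_2 + pi_3 = 1.

Using the first 3 balance equations plus normalization, the linear system A*pi = b is:
  [-4/5, 7/20, 1/4, 1/4] . pi = 0
  [3/20, -19/20, 3/10, 3/20] . pi = 0
  [7/20, 1/5, -19/20, 3/20] . pi = 0
  [1, 1, 1, 1] . pi = 1

Solving yields:
  pi_0 = 2555/10077
  pi_1 = 545/3359
  pi_2 = 1913/10077
  pi_3 = 3974/10077

Verification (pi * P):
  2555/10077*1/5 + 545/3359*7/20 + 1913/10077*1/4 + 3974/10077*1/4 = 2555/10077 = pi_0  (ok)
  2555/10077*3/20 + 545/3359*1/20 + 1913/10077*3/10 + 3974/10077*3/20 = 545/3359 = pi_1  (ok)
  2555/10077*7/20 + 545/3359*1/5 + 1913/10077*1/20 + 3974/10077*3/20 = 1913/10077 = pi_2  (ok)
  2555/10077*3/10 + 545/3359*2/5 + 1913/10077*2/5 + 3974/10077*9/20 = 3974/10077 = pi_3  (ok)

Answer: 2555/10077 545/3359 1913/10077 3974/10077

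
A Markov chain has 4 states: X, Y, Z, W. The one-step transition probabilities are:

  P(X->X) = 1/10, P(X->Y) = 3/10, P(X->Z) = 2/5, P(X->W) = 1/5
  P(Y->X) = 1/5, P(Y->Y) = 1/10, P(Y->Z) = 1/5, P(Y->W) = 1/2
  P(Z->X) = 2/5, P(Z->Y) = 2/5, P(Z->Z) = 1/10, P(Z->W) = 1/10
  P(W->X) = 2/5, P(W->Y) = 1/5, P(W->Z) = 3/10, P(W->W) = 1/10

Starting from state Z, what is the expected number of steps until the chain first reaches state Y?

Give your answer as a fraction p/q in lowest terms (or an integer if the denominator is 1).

Let h_i = expected steps to first reach Y from state i.
Boundary: h_Y = 0.
First-step equations for the other states:
  h_X = 1 + 1/10*h_X + 3/10*h_Y + 2/5*h_Z + 1/5*h_W
  h_Z = 1 + 2/5*h_X + 2/5*h_Y + 1/10*h_Z + 1/10*h_W
  h_W = 1 + 2/5*h_X + 1/5*h_Y + 3/10*h_Z + 1/10*h_W

Substituting h_Y = 0 and rearranging gives the linear system (I - Q) h = 1:
  [9/10, -2/5, -1/5] . (h_X, h_Z, h_W) = 1
  [-2/5, 9/10, -1/10] . (h_X, h_Z, h_W) = 1
  [-2/5, -3/10, 9/10] . (h_X, h_Z, h_W) = 1

Solving yields:
  h_X = 710/223
  h_Z = 650/223
  h_W = 780/223

Starting state is Z, so the expected hitting time is h_Z = 650/223.

Answer: 650/223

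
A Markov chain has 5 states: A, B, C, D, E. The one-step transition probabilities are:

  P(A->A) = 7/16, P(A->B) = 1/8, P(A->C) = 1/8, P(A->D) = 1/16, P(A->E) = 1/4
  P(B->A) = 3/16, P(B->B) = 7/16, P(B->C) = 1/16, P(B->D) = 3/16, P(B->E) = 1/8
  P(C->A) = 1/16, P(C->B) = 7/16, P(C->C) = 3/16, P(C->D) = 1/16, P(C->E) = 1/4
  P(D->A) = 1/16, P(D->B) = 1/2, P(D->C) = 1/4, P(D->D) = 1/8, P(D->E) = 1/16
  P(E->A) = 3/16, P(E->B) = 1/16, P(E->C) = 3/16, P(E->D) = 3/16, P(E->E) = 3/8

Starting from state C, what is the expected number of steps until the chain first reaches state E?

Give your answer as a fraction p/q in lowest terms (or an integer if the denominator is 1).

Let h_i = expected steps to first reach E from state i.
Boundary: h_E = 0.
First-step equations for the other states:
  h_A = 1 + 7/16*h_A + 1/8*h_B + 1/8*h_C + 1/16*h_D + 1/4*h_E
  h_B = 1 + 3/16*h_A + 7/16*h_B + 1/16*h_C + 3/16*h_D + 1/8*h_E
  h_C = 1 + 1/16*h_A + 7/16*h_B + 3/16*h_C + 1/16*h_D + 1/4*h_E
  h_D = 1 + 1/16*h_A + 1/2*h_B + 1/4*h_C + 1/8*h_D + 1/16*h_E

Substituting h_E = 0 and rearranging gives the linear system (I - Q) h = 1:
  [9/16, -1/8, -1/8, -1/16] . (h_A, h_B, h_C, h_D) = 1
  [-3/16, 9/16, -1/16, -3/16] . (h_A, h_B, h_C, h_D) = 1
  [-1/16, -7/16, 13/16, -1/16] . (h_A, h_B, h_C, h_D) = 1
  [-1/16, -1/2, -1/4, 7/8] . (h_A, h_B, h_C, h_D) = 1

Solving yields:
  h_A = 752/145
  h_B = 4624/725
  h_C = 4048/725
  h_D = 4896/725

Starting state is C, so the expected hitting time is h_C = 4048/725.

Answer: 4048/725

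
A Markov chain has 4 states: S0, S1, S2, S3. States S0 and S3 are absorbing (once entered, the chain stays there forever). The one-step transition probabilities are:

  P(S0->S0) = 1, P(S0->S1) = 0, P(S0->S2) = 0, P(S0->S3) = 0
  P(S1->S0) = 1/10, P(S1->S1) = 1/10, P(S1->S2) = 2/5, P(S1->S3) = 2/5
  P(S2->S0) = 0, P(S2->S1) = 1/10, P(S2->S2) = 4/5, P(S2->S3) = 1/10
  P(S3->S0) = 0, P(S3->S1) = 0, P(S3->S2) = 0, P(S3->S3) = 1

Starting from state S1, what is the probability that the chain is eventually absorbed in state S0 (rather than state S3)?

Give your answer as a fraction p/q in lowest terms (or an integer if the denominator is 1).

Let a_i = P(absorbed in S0 | start in state i).
Boundary conditions: a_S0 = 1, a_S3 = 0.
For each transient state i, a_i = sum_j P(i->j) * a_j:
  a_S1 = 1/10*a_S0 + 1/10*a_S1 + 2/5*a_S2 + 2/5*a_S3
  a_S2 = 0*a_S0 + 1/10*a_S1 + 4/5*a_S2 + 1/10*a_S3

Substituting a_S0 = 1 and a_S3 = 0, rearrange to (I - Q) a = r where r[i] = P(i -> S0):
  [9/10, -2/5] . (a_S1, a_S2) = 1/10
  [-1/10, 1/5] . (a_S1, a_S2) = 0

Solving yields:
  a_S1 = 1/7
  a_S2 = 1/14

Starting state is S1, so the absorption probability is a_S1 = 1/7.

Answer: 1/7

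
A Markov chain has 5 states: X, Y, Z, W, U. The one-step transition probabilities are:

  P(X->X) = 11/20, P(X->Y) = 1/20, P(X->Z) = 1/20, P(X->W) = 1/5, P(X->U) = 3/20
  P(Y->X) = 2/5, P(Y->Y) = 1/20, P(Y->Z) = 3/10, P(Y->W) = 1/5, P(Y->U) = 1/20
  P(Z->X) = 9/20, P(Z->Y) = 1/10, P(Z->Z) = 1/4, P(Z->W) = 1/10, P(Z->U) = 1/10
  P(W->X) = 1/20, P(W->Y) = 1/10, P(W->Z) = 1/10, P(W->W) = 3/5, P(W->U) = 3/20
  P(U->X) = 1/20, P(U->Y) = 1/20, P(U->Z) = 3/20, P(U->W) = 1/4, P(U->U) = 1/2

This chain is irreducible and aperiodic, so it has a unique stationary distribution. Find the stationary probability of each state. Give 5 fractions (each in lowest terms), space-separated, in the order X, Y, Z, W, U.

Answer: 12933/50369 3679/50369 6651/50369 16560/50369 10546/50369

Derivation:
The stationary distribution satisfies pi = pi * P, i.e.:
  pi_X = 11/20*pi_X + 2/5*pi_Y + 9/20*pi_Z + 1/20*pi_W + 1/20*pi_U
  pi_Y = 1/20*pi_X + 1/20*pi_Y + 1/10*pi_Z + 1/10*pi_W + 1/20*pi_U
  pi_Z = 1/20*pi_X + 3/10*pi_Y + 1/4*pi_Z + 1/10*pi_W + 3/20*pi_U
  pi_W = 1/5*pi_X + 1/5*pi_Y + 1/10*pi_Z + 3/5*pi_W + 1/4*pi_U
  pi_U = 3/20*pi_X + 1/20*pi_Y + 1/10*pi_Z + 3/20*pi_W + 1/2*pi_U
with normalization: pi_X + pi_Y + pi_Z + pi_W + pi_U = 1.

Using the first 4 balance equations plus normalization, the linear system A*pi = b is:
  [-9/20, 2/5, 9/20, 1/20, 1/20] . pi = 0
  [1/20, -19/20, 1/10, 1/10, 1/20] . pi = 0
  [1/20, 3/10, -3/4, 1/10, 3/20] . pi = 0
  [1/5, 1/5, 1/10, -2/5, 1/4] . pi = 0
  [1, 1, 1, 1, 1] . pi = 1

Solving yields:
  pi_X = 12933/50369
  pi_Y = 3679/50369
  pi_Z = 6651/50369
  pi_W = 16560/50369
  pi_U = 10546/50369

Verification (pi * P):
  12933/50369*11/20 + 3679/50369*2/5 + 6651/50369*9/20 + 16560/50369*1/20 + 10546/50369*1/20 = 12933/50369 = pi_X  (ok)
  12933/50369*1/20 + 3679/50369*1/20 + 6651/50369*1/10 + 16560/50369*1/10 + 10546/50369*1/20 = 3679/50369 = pi_Y  (ok)
  12933/50369*1/20 + 3679/50369*3/10 + 6651/50369*1/4 + 16560/50369*1/10 + 10546/50369*3/20 = 6651/50369 = pi_Z  (ok)
  12933/50369*1/5 + 3679/50369*1/5 + 6651/50369*1/10 + 16560/50369*3/5 + 10546/50369*1/4 = 16560/50369 = pi_W  (ok)
  12933/50369*3/20 + 3679/50369*1/20 + 6651/50369*1/10 + 16560/50369*3/20 + 10546/50369*1/2 = 10546/50369 = pi_U  (ok)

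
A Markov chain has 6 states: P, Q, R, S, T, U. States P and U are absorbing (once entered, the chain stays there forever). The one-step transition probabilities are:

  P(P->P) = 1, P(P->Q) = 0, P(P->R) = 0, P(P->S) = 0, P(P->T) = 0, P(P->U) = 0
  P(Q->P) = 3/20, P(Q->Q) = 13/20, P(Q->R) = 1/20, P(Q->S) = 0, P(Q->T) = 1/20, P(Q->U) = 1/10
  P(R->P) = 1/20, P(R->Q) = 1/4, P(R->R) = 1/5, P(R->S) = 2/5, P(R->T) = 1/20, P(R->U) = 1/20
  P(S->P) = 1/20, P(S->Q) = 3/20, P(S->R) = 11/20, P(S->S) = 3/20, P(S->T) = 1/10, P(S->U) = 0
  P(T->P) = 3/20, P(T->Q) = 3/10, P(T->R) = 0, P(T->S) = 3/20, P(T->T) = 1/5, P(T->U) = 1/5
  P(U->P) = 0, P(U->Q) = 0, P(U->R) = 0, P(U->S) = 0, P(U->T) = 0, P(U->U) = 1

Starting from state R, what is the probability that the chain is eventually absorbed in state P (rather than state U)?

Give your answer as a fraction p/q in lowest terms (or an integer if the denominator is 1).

Let a_i = P(absorbed in P | start in state i).
Boundary conditions: a_P = 1, a_U = 0.
For each transient state i, a_i = sum_j P(i->j) * a_j:
  a_Q = 3/20*a_P + 13/20*a_Q + 1/20*a_R + 0*a_S + 1/20*a_T + 1/10*a_U
  a_R = 1/20*a_P + 1/4*a_Q + 1/5*a_R + 2/5*a_S + 1/20*a_T + 1/20*a_U
  a_S = 1/20*a_P + 3/20*a_Q + 11/20*a_R + 3/20*a_S + 1/10*a_T + 0*a_U
  a_T = 3/20*a_P + 3/10*a_Q + 0*a_R + 3/20*a_S + 1/5*a_T + 1/5*a_U

Substituting a_P = 1 and a_U = 0, rearrange to (I - Q) a = r where r[i] = P(i -> P):
  [7/20, -1/20, 0, -1/20] . (a_Q, a_R, a_S, a_T) = 3/20
  [-1/4, 4/5, -2/5, -1/20] . (a_Q, a_R, a_S, a_T) = 1/20
  [-3/20, -11/20, 17/20, -1/10] . (a_Q, a_R, a_S, a_T) = 1/20
  [-3/10, 0, -3/20, 4/5] . (a_Q, a_R, a_S, a_T) = 3/20

Solving yields:
  a_Q = 9574/16371
  a_R = 554/963
  a_S = 9745/16371
  a_T = 943/1819

Starting state is R, so the absorption probability is a_R = 554/963.

Answer: 554/963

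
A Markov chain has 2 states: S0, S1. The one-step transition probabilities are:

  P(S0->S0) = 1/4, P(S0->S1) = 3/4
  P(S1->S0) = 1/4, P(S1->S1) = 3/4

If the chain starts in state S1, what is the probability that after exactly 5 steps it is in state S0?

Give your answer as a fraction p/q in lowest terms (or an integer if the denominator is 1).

Answer: 1/4

Derivation:
Computing P^5 by repeated multiplication:
P^1 =
  S0: [1/4, 3/4]
  S1: [1/4, 3/4]
P^2 =
  S0: [1/4, 3/4]
  S1: [1/4, 3/4]
P^3 =
  S0: [1/4, 3/4]
  S1: [1/4, 3/4]
P^4 =
  S0: [1/4, 3/4]
  S1: [1/4, 3/4]
P^5 =
  S0: [1/4, 3/4]
  S1: [1/4, 3/4]

(P^5)[S1 -> S0] = 1/4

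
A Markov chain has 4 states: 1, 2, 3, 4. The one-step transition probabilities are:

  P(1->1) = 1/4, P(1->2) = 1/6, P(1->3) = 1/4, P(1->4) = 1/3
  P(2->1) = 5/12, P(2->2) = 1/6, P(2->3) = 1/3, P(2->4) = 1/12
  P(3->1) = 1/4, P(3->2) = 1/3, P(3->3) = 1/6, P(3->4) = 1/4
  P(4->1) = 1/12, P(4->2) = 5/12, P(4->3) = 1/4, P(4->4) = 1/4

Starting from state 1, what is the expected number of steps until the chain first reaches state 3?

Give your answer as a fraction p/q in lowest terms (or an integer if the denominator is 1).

Let h_i = expected steps to first reach 3 from state i.
Boundary: h_3 = 0.
First-step equations for the other states:
  h_1 = 1 + 1/4*h_1 + 1/6*h_2 + 1/4*h_3 + 1/3*h_4
  h_2 = 1 + 5/12*h_1 + 1/6*h_2 + 1/3*h_3 + 1/12*h_4
  h_4 = 1 + 1/12*h_1 + 5/12*h_2 + 1/4*h_3 + 1/4*h_4

Substituting h_3 = 0 and rearranging gives the linear system (I - Q) h = 1:
  [3/4, -1/6, -1/3] . (h_1, h_2, h_4) = 1
  [-5/12, 5/6, -1/12] . (h_1, h_2, h_4) = 1
  [-1/12, -5/12, 3/4] . (h_1, h_2, h_4) = 1

Solving yields:
  h_1 = 1980/533
  h_2 = 1824/533
  h_4 = 1944/533

Starting state is 1, so the expected hitting time is h_1 = 1980/533.

Answer: 1980/533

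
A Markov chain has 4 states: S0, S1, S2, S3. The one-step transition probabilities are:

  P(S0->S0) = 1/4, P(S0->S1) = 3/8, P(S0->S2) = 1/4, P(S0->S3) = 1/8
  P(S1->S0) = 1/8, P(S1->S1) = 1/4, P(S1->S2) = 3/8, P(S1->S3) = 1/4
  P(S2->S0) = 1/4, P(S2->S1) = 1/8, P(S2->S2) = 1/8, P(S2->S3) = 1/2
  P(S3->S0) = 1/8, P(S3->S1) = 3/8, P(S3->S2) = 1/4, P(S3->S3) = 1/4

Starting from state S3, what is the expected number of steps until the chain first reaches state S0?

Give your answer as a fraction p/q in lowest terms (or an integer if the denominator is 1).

Answer: 83/13

Derivation:
Let h_i = expected steps to first reach S0 from state i.
Boundary: h_S0 = 0.
First-step equations for the other states:
  h_S1 = 1 + 1/8*h_S0 + 1/4*h_S1 + 3/8*h_S2 + 1/4*h_S3
  h_S2 = 1 + 1/4*h_S0 + 1/8*h_S1 + 1/8*h_S2 + 1/2*h_S3
  h_S3 = 1 + 1/8*h_S0 + 3/8*h_S1 + 1/4*h_S2 + 1/4*h_S3

Substituting h_S0 = 0 and rearranging gives the linear system (I - Q) h = 1:
  [3/4, -3/8, -1/4] . (h_S1, h_S2, h_S3) = 1
  [-1/8, 7/8, -1/2] . (h_S1, h_S2, h_S3) = 1
  [-3/8, -1/4, 3/4] . (h_S1, h_S2, h_S3) = 1

Solving yields:
  h_S1 = 82/13
  h_S2 = 74/13
  h_S3 = 83/13

Starting state is S3, so the expected hitting time is h_S3 = 83/13.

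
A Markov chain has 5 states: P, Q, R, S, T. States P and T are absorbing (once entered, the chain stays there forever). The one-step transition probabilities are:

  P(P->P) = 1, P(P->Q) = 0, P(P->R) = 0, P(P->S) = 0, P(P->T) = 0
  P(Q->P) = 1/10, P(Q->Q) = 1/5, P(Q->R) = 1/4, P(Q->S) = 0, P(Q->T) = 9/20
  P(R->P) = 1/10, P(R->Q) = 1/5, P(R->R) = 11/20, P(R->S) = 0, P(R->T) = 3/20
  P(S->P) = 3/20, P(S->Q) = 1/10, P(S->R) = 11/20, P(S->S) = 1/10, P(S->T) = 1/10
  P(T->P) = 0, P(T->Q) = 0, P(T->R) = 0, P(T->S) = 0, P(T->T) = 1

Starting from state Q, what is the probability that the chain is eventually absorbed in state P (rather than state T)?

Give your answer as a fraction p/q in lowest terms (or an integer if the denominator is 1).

Answer: 7/31

Derivation:
Let a_i = P(absorbed in P | start in state i).
Boundary conditions: a_P = 1, a_T = 0.
For each transient state i, a_i = sum_j P(i->j) * a_j:
  a_Q = 1/10*a_P + 1/5*a_Q + 1/4*a_R + 0*a_S + 9/20*a_T
  a_R = 1/10*a_P + 1/5*a_Q + 11/20*a_R + 0*a_S + 3/20*a_T
  a_S = 3/20*a_P + 1/10*a_Q + 11/20*a_R + 1/10*a_S + 1/10*a_T

Substituting a_P = 1 and a_T = 0, rearrange to (I - Q) a = r where r[i] = P(i -> P):
  [4/5, -1/4, 0] . (a_Q, a_R, a_S) = 1/10
  [-1/5, 9/20, 0] . (a_Q, a_R, a_S) = 1/10
  [-1/10, -11/20, 9/10] . (a_Q, a_R, a_S) = 3/20

Solving yields:
  a_Q = 7/31
  a_R = 10/31
  a_S = 7/18

Starting state is Q, so the absorption probability is a_Q = 7/31.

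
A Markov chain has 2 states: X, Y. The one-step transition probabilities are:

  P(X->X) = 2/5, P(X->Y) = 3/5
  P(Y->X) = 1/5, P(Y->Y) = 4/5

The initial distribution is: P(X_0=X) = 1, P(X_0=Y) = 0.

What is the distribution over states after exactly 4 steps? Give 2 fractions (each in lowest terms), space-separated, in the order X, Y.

Propagating the distribution step by step (d_{t+1} = d_t * P):
d_0 = (X=1, Y=0)
  d_1[X] = 1*2/5 + 0*1/5 = 2/5
  d_1[Y] = 1*3/5 + 0*4/5 = 3/5
d_1 = (X=2/5, Y=3/5)
  d_2[X] = 2/5*2/5 + 3/5*1/5 = 7/25
  d_2[Y] = 2/5*3/5 + 3/5*4/5 = 18/25
d_2 = (X=7/25, Y=18/25)
  d_3[X] = 7/25*2/5 + 18/25*1/5 = 32/125
  d_3[Y] = 7/25*3/5 + 18/25*4/5 = 93/125
d_3 = (X=32/125, Y=93/125)
  d_4[X] = 32/125*2/5 + 93/125*1/5 = 157/625
  d_4[Y] = 32/125*3/5 + 93/125*4/5 = 468/625
d_4 = (X=157/625, Y=468/625)

Answer: 157/625 468/625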